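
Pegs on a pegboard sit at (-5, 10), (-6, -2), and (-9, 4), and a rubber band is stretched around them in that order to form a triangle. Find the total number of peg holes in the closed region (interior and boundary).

25

By the shoelace formula, twice the signed area is |((-5)·(-2) − (-6)·10) + ((-6)·4 − (-9)·(-2)) + ((-9)·10 − (-5)·4)| = 42, so the area is 21.
Summing gcd(|Δx|,|Δy|) over the edges gives the boundary count: gcd(1,12) + gcd(3,6) + gcd(4,6) = 1+3+2 = 6.
Pick's theorem gives I = A − B/2 + 1 = 21 − 6/2 + 1 = 19, so the closed region contains I + B = 19 + 6 = 25 lattice points.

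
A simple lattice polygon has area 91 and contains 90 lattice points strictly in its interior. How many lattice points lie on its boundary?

4

Pick's theorem gives A = I + B/2 − 1, so B = 2(A − I + 1) = 2(91 − 90 + 1) = 4.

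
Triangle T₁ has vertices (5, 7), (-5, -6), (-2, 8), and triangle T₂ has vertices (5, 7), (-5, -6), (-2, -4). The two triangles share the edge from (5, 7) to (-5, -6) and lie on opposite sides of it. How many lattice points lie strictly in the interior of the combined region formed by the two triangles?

59

The union is the simple quadrilateral with vertices (5, 7), (-2, 8), (-5, -6), (-2, -4) in order.
Using the shoelace formula, 2A = |(5·8 − (-2)·7) + ((-2)·(-6) − (-5)·8) + ((-5)·(-4) − (-2)·(-6)) + ((-2)·7 − 5·(-4))| = 120, so the area is 60.
Along each edge there are gcd(|Δx|,|Δy|)+1 lattice points, so counting each shared vertex once the boundary has gcd(7,1) + gcd(3,14) + gcd(3,2) + gcd(7,11) = 1+1+1+1 = 4.
By Pick's theorem I = A − B/2 + 1 = 60 − 4/2 + 1 = 59.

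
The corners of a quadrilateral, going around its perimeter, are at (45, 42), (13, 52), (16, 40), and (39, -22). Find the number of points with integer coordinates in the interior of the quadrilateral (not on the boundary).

1096

The shoelace formula gives twice the area as |(45·52 − 13·42) + (13·40 − 16·52) + (16·(-22) − 39·40) + (39·42 − 45·(-22))| = 2198, so the area is 1099.
Along each edge there are gcd(|Δx|,|Δy|)+1 lattice points, so counting each shared vertex once the boundary has gcd(32,10) + gcd(3,12) + gcd(23,62) + gcd(6,64) = 2+3+1+2 = 8.
Pick's theorem gives I = A − B/2 + 1 = 1099 − 8/2 + 1 = 1096.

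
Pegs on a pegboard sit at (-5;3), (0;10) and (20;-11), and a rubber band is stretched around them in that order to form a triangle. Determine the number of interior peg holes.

The shoelace formula gives twice the area as |((-5)·10 − 0·3) + (0·(-11) − 20·10) + (20·3 − (-5)·(-11))| = 245, so the area is 245/2.
Along each edge there are gcd(|Δx|,|Δy|)+1 lattice points, so counting each shared vertex once the boundary has gcd(5,7) + gcd(20,21) + gcd(25,14) = 1+1+1 = 3.
Pick's theorem gives I = A − B/2 + 1 = 245/2 − 3/2 + 1 = 122.

122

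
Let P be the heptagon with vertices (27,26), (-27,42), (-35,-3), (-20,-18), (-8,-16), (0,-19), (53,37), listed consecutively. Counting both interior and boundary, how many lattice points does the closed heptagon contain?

By the shoelace formula, twice the signed area is |(27·42 − (-27)·26) + ((-27)·(-3) − (-35)·42) + ((-35)·(-18) − (-20)·(-3)) + ((-20)·(-16) − (-8)·(-18)) + ((-8)·(-19) − 0·(-16)) + (0·37 − 53·(-19)) + (53·26 − 27·37)| = 5671, so the area is 2835.5.
The number of boundary lattice points is Σ gcd(|Δx|,|Δy|) = gcd(54,16) + gcd(8,45) + gcd(15,15) + gcd(12,2) + gcd(8,3) + gcd(53,56) + gcd(26,11) = 2+1+15+2+1+1+1 = 23.
Pick's theorem gives I = A − B/2 + 1 = 2835.5 − 23/2 + 1 = 2825, so the closed region contains I + B = 2825 + 23 = 2848 lattice points.

2848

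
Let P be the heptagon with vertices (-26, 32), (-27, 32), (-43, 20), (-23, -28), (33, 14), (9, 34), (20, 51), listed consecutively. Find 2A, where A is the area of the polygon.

5875

Using the shoelace formula, 2A = |((-26)·32 − (-27)·32) + ((-27)·20 − (-43)·32) + ((-43)·(-28) − (-23)·20) + ((-23)·14 − 33·(-28)) + (33·34 − 9·14) + (9·51 − 20·34) + (20·32 − (-26)·51)| = 5875, so the area is 5875/2.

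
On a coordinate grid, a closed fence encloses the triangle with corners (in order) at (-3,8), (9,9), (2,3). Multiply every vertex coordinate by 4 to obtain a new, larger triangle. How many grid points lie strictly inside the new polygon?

Using the shoelace formula, 2A = |[(-3)·9 − 9·8] + [9·3 − 2·9] + [2·8 − (-3)·3]| = 65, so the area is 32.5.
Summing gcd(|Δx|,|Δy|) over the edges gives the boundary count: gcd(12,1) + gcd(7,6) + gcd(5,5) = 1+1+5 = 7.
Scaling by 4 multiplies the area by 4² = 16 (so the new area is 520) and multiplies the boundary lattice-point count by 4, giving 28.
By Pick's theorem, the interior count of the dilated polygon is 520 − 28/2 + 1 = 507.

507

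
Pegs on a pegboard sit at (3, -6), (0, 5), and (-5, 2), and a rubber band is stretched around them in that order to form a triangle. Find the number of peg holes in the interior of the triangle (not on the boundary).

28

The shoelace formula gives twice the area as |(3·5 − 0·(-6)) + (0·2 − (-5)·5) + ((-5)·(-6) − 3·2)| = 64, so the area is 32.
Along each edge there are gcd(|Δx|,|Δy|)+1 lattice points, so counting each shared vertex once the boundary has gcd(3,11) + gcd(5,3) + gcd(8,8) = 1+1+8 = 10.
By Pick's theorem A = I + B/2 − 1, so I = 32 − 10/2 + 1 = 28.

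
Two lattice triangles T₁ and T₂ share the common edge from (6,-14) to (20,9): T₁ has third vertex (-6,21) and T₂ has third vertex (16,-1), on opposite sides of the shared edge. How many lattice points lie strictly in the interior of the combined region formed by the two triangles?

405

The union is the simple quadrilateral with vertices (6,-14), (-6,21), (20,9), (16,-1) in order.
Using the shoelace formula, 2A = |[6·21 − (-6)·(-14)] + [(-6)·9 − 20·21] + [20·(-1) − 16·9] + [16·(-14) − 6·(-1)]| = 814, so the area is 407.
Along each edge there are gcd(|Δx|,|Δy|)+1 lattice points, so counting each shared vertex once the boundary has gcd(12,35) + gcd(26,12) + gcd(4,10) + gcd(10,13) = 1+2+2+1 = 6.
By Pick's theorem I = A − B/2 + 1 = 407 − 6/2 + 1 = 405.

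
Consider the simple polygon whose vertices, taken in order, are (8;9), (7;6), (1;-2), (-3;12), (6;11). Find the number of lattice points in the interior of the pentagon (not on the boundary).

Using the shoelace formula, 2A = |(8·6 − 7·9) + (7·(-2) − 1·6) + (1·12 − (-3)·(-2)) + ((-3)·11 − 6·12) + (6·9 − 8·11)| = 168, so the area is 84.
Along each edge there are gcd(|Δx|,|Δy|)+1 lattice points, so counting each shared vertex once the boundary has gcd(1,3) + gcd(6,8) + gcd(4,14) + gcd(9,1) + gcd(2,2) = 1+2+2+1+2 = 8.
By Pick's theorem A = I + B/2 − 1, so I = 84 − 8/2 + 1 = 81.

81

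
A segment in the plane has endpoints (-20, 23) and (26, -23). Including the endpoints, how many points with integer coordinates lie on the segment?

The number of lattice points on a segment between lattice points is gcd(|Δx|,|Δy|) + 1 = gcd(46,46) + 1 = 46 + 1 = 47.

47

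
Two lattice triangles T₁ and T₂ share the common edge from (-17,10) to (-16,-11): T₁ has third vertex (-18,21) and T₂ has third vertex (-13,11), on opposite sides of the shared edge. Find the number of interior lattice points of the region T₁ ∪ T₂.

The union is the simple quadrilateral with vertices (-17,10), (-18,21), (-16,-11), (-13,11) in order.
Using the shoelace formula, 2A = |[(-17)·21 − (-18)·10] + [(-18)·(-11) − (-16)·21] + [(-16)·11 − (-13)·(-11)] + [(-13)·10 − (-17)·11]| = 95, so the area is 47.5.
Along each edge there are gcd(|Δx|,|Δy|)+1 lattice points, so counting each shared vertex once the boundary has gcd(1,11) + gcd(2,32) + gcd(3,22) + gcd(4,1) = 1+2+1+1 = 5.
By Pick's theorem I = A − B/2 + 1 = 47.5 − 5/2 + 1 = 46.

46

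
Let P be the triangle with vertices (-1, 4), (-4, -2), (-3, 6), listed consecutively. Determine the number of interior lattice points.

7

The shoelace formula gives twice the area as |((-1)·(-2) − (-4)·4) + ((-4)·6 − (-3)·(-2)) + ((-3)·4 − (-1)·6)| = 18, so the area is 9.
Along each edge there are gcd(|Δx|,|Δy|)+1 lattice points, so counting each shared vertex once the boundary has gcd(3,6) + gcd(1,8) + gcd(2,2) = 3+1+2 = 6.
By Pick's theorem A = I + B/2 − 1, so I = 9 − 6/2 + 1 = 7.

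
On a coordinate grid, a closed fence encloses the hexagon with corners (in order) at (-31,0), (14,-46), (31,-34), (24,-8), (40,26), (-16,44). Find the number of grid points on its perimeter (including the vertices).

8

Along each edge there are gcd(|Δx|,|Δy|)+1 lattice points, so counting each shared vertex once the boundary has gcd(45,46) + gcd(17,12) + gcd(7,26) + gcd(16,34) + gcd(56,18) + gcd(15,44) = 1+1+1+2+2+1 = 8.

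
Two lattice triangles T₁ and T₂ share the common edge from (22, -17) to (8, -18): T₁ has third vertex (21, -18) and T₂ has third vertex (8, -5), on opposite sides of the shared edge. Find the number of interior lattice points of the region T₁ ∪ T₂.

The union is the simple quadrilateral with vertices (22, -17), (21, -18), (8, -18), (8, -5) in order.
Using the shoelace formula, 2A = |(22·(-18) − 21·(-17)) + (21·(-18) − 8·(-18)) + (8·(-5) − 8·(-18)) + (8·(-17) − 22·(-5))| = 195, so the area is 195/2.
Summing gcd(|Δx|,|Δy|) over the edges gives the boundary count: gcd(1,1) + gcd(13,0) + gcd(0,13) + gcd(14,12) = 1+13+13+2 = 29.
By Pick's theorem I = A − B/2 + 1 = 195/2 − 29/2 + 1 = 84.

84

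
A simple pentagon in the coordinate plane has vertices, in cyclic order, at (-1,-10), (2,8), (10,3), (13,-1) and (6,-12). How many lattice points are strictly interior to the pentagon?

Using the shoelace formula, 2A = |[(-1)·8 − 2·(-10)] + [2·3 − 10·8] + [10·(-1) − 13·3] + [13·(-12) − 6·(-1)] + [6·(-10) − (-1)·(-12)]| = 333, so the area is 333/2.
The number of boundary lattice points is Σ gcd(|Δx|,|Δy|) = gcd(3,18) + gcd(8,5) + gcd(3,4) + gcd(7,11) + gcd(7,2) = 3+1+1+1+1 = 7.
By Pick's theorem A = I + B/2 − 1, so I = 333/2 − 7/2 + 1 = 164.

164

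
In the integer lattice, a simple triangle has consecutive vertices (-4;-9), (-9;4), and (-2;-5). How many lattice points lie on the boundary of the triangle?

4

The number of boundary lattice points is Σ gcd(|Δx|,|Δy|) = gcd(5,13) + gcd(7,9) + gcd(2,4) = 1+1+2 = 4.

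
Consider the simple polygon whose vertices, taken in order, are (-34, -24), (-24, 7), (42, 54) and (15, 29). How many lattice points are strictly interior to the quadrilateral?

By the shoelace formula, twice the signed area is |((-34)·7 − (-24)·(-24)) + ((-24)·54 − 42·7) + (42·29 − 15·54) + (15·(-24) − (-34)·29)| = 1370, so the area is 685.
The number of boundary lattice points is Σ gcd(|Δx|,|Δy|) = gcd(10,31) + gcd(66,47) + gcd(27,25) + gcd(49,53) = 1+1+1+1 = 4.
By Pick's theorem A = I + B/2 − 1, so I = 685 − 4/2 + 1 = 684.

684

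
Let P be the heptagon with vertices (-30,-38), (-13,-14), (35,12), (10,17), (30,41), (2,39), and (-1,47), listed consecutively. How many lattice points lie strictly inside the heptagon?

Using the shoelace formula, 2A = |((-30)·(-14) − (-13)·(-38)) + ((-13)·12 − 35·(-14)) + (35·17 − 10·12) + (10·41 − 30·17) + (30·39 − 2·41) + (2·47 − (-1)·39) + ((-1)·(-38) − (-30)·47)| = 3304, so the area is 1652.
Summing gcd(|Δx|,|Δy|) over the edges gives the boundary count: gcd(17,24) + gcd(48,26) + gcd(25,5) + gcd(20,24) + gcd(28,2) + gcd(3,8) + gcd(29,85) = 1+2+5+4+2+1+1 = 16.
By Pick's theorem A = I + B/2 − 1, so I = 1652 − 16/2 + 1 = 1645.

1645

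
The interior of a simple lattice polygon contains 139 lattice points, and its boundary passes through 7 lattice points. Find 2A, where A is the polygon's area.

Pick's theorem states A = I + B/2 − 1, so A = 139 + 7/2 − 1 = 283/2.
Hence 2A = 283.

283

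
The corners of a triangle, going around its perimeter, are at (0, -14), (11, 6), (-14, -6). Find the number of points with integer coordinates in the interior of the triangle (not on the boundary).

183

The shoelace formula gives twice the area as |[0·6 − 11·(-14)] + [11·(-6) − (-14)·6] + [(-14)·(-14) − 0·(-6)]| = 368, so the area is 184.
The number of boundary lattice points is Σ gcd(|Δx|,|Δy|) = gcd(11,20) + gcd(25,12) + gcd(14,8) = 1+1+2 = 4.
By Pick's theorem A = I + B/2 − 1, so I = 184 − 4/2 + 1 = 183.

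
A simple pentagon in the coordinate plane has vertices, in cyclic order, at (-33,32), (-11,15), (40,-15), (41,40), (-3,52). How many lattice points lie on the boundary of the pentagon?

The number of boundary lattice points is Σ gcd(|Δx|,|Δy|) = gcd(22,17) + gcd(51,30) + gcd(1,55) + gcd(44,12) + gcd(30,20) = 1+3+1+4+10 = 19.

19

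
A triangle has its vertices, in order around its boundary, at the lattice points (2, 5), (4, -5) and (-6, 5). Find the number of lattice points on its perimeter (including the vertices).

Along each edge there are gcd(|Δx|,|Δy|)+1 lattice points, so counting each shared vertex once the boundary has gcd(2,10) + gcd(10,10) + gcd(8,0) = 2+10+8 = 20.

20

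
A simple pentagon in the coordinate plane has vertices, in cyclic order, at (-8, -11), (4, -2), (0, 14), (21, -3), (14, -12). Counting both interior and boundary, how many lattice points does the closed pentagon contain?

325

The shoelace formula gives twice the area as |((-8)·(-2) − 4·(-11)) + (4·14 − 0·(-2)) + (0·(-3) − 21·14) + (21·(-12) − 14·(-3)) + (14·(-11) − (-8)·(-12))| = 638, so the area is 319.
Along each edge there are gcd(|Δx|,|Δy|)+1 lattice points, so counting each shared vertex once the boundary has gcd(12,9) + gcd(4,16) + gcd(21,17) + gcd(7,9) + gcd(22,1) = 3+4+1+1+1 = 10.
Pick's theorem gives I = A − B/2 + 1 = 319 − 10/2 + 1 = 315, so the closed region contains I + B = 315 + 10 = 325 lattice points.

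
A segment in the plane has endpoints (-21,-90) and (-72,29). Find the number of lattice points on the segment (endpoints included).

18

The number of lattice points on a segment between lattice points is gcd(|Δx|,|Δy|) + 1 = gcd(51,119) + 1 = 17 + 1 = 18.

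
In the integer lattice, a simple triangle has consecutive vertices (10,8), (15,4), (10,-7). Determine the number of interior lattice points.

30

Using the shoelace formula, 2A = |[10·4 − 15·8] + [15·(-7) − 10·4] + [10·8 − 10·(-7)]| = 75, so the area is 37.5.
The number of boundary lattice points is Σ gcd(|Δx|,|Δy|) = gcd(5,4) + gcd(5,11) + gcd(0,15) = 1+1+15 = 17.
By Pick's theorem A = I + B/2 − 1, so I = 37.5 − 17/2 + 1 = 30.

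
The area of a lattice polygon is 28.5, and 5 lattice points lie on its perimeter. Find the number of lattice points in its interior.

From Pick's theorem, I = A − B/2 + 1 = 28.5 − 5/2 + 1 = 27.

27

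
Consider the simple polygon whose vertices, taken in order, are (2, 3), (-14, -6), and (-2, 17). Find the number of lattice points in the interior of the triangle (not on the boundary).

129

The shoelace formula gives twice the area as |[2·(-6) − (-14)·3] + [(-14)·17 − (-2)·(-6)] + [(-2)·3 − 2·17]| = 260, so the area is 130.
Along each edge there are gcd(|Δx|,|Δy|)+1 lattice points, so counting each shared vertex once the boundary has gcd(16,9) + gcd(12,23) + gcd(4,14) = 1+1+2 = 4.
Pick's theorem gives I = A − B/2 + 1 = 130 − 4/2 + 1 = 129.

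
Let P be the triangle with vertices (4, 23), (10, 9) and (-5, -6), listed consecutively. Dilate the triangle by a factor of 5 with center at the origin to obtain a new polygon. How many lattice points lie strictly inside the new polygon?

By the shoelace formula, twice the signed area is |[4·9 − 10·23] + [10·(-6) − (-5)·9] + [(-5)·23 − 4·(-6)]| = 300, so the area is 150.
The number of boundary lattice points is Σ gcd(|Δx|,|Δy|) = gcd(6,14) + gcd(15,15) + gcd(9,29) = 2+15+1 = 18.
Scaling by 5 multiplies the area by 5² = 25 (so the new area is 3750) and multiplies the boundary lattice-point count by 5, giving 90.
By Pick's theorem, the interior count of the dilated polygon is 3750 − 90/2 + 1 = 3706.

3706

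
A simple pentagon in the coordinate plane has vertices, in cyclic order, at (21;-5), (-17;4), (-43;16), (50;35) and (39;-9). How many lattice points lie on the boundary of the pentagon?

17

The number of boundary lattice points is Σ gcd(|Δx|,|Δy|) = gcd(38,9) + gcd(26,12) + gcd(93,19) + gcd(11,44) + gcd(18,4) = 1+2+1+11+2 = 17.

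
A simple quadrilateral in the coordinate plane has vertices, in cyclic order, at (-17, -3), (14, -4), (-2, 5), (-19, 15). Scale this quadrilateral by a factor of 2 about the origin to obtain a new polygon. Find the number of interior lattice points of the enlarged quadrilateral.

1094

Using the shoelace formula, 2A = |[(-17)·(-4) − 14·(-3)] + [14·5 − (-2)·(-4)] + [(-2)·15 − (-19)·5] + [(-19)·(-3) − (-17)·15]| = 549, so the area is 274.5.
Along each edge there are gcd(|Δx|,|Δy|)+1 lattice points, so counting each shared vertex once the boundary has gcd(31,1) + gcd(16,9) + gcd(17,10) + gcd(2,18) = 1+1+1+2 = 5.
Scaling by 2 multiplies the area by 2² = 4 (so the new area is 1098) and multiplies the boundary lattice-point count by 2, giving 10.
By Pick's theorem, the interior count of the dilated polygon is 1098 − 10/2 + 1 = 1094.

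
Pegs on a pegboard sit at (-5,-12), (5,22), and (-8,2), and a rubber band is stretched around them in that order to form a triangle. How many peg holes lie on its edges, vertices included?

4

Summing gcd(|Δx|,|Δy|) over the edges gives the boundary count: gcd(10,34) + gcd(13,20) + gcd(3,14) = 2+1+1 = 4.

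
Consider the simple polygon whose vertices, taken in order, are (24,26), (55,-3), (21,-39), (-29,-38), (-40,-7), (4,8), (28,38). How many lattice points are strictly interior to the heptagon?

By the shoelace formula, twice the signed area is |(24·(-3) − 55·26) + (55·(-39) − 21·(-3)) + (21·(-38) − (-29)·(-39)) + ((-29)·(-7) − (-40)·(-38)) + ((-40)·8 − 4·(-7)) + (4·38 − 28·8) + (28·26 − 24·38)| = 7378, so the area is 3689.
The number of boundary lattice points is Σ gcd(|Δx|,|Δy|) = gcd(31,29) + gcd(34,36) + gcd(50,1) + gcd(11,31) + gcd(44,15) + gcd(24,30) + gcd(4,12) = 1+2+1+1+1+6+4 = 16.
By Pick's theorem A = I + B/2 − 1, so I = 3689 − 16/2 + 1 = 3682.

3682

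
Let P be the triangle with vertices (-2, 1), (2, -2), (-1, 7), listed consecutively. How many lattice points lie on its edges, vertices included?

Summing gcd(|Δx|,|Δy|) over the edges gives the boundary count: gcd(4,3) + gcd(3,9) + gcd(1,6) = 1+3+1 = 5.

5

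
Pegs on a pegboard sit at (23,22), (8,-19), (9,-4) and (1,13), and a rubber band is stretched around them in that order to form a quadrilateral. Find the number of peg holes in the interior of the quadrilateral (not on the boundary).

The shoelace formula gives twice the area as |(23·(-19) − 8·22) + (8·(-4) − 9·(-19)) + (9·13 − 1·(-4)) + (1·22 − 23·13)| = 630, so the area is 315.
Summing gcd(|Δx|,|Δy|) over the edges gives the boundary count: gcd(15,41) + gcd(1,15) + gcd(8,17) + gcd(22,9) = 1+1+1+1 = 4.
Pick's theorem gives I = A − B/2 + 1 = 315 − 4/2 + 1 = 314.

314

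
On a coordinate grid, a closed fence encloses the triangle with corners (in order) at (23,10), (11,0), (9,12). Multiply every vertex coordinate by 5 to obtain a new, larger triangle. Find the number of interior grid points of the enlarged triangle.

Using the shoelace formula, 2A = |[23·0 − 11·10] + [11·12 − 9·0] + [9·10 − 23·12]| = 164, so the area is 82.
Summing gcd(|Δx|,|Δy|) over the edges gives the boundary count: gcd(12,10) + gcd(2,12) + gcd(14,2) = 2+2+2 = 6.
Scaling by 5 multiplies the area by 5² = 25 (so the new area is 2050) and multiplies the boundary lattice-point count by 5, giving 30.
By Pick's theorem, the interior count of the dilated polygon is 2050 − 30/2 + 1 = 2036.

2036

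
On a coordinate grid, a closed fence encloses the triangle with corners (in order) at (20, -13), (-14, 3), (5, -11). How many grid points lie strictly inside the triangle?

The shoelace formula gives twice the area as |(20·3 − (-14)·(-13)) + ((-14)·(-11) − 5·3) + (5·(-13) − 20·(-11))| = 172, so the area is 86.
The number of boundary lattice points is Σ gcd(|Δx|,|Δy|) = gcd(34,16) + gcd(19,14) + gcd(15,2) = 2+1+1 = 4.
By Pick's theorem A = I + B/2 − 1, so I = 86 − 4/2 + 1 = 85.

85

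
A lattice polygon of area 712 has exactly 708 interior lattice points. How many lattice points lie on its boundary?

Pick's theorem gives A = I + B/2 − 1, so B = 2(A − I + 1) = 2(712 − 708 + 1) = 10.

10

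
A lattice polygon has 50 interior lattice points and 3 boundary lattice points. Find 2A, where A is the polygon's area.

101

Pick's theorem states A = I + B/2 − 1, so A = 50 + 3/2 − 1 = 101/2.
Hence 2A = 101.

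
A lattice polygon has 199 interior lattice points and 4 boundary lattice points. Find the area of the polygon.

By Pick's theorem, A = I + B/2 − 1 = 199 + 4/2 − 1 = 200.

200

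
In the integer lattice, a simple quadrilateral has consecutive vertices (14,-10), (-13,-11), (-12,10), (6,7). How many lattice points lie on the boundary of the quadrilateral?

6

The number of boundary lattice points is Σ gcd(|Δx|,|Δy|) = gcd(27,1) + gcd(1,21) + gcd(18,3) + gcd(8,17) = 1+1+3+1 = 6.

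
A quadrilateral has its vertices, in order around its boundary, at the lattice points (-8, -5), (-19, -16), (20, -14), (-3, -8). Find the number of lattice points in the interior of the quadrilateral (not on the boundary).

By the shoelace formula, twice the signed area is |[(-8)·(-16) − (-19)·(-5)] + [(-19)·(-14) − 20·(-16)] + [20·(-8) − (-3)·(-14)] + [(-3)·(-5) − (-8)·(-8)]| = 368, so the area is 184.
Along each edge there are gcd(|Δx|,|Δy|)+1 lattice points, so counting each shared vertex once the boundary has gcd(11,11) + gcd(39,2) + gcd(23,6) + gcd(5,3) = 11+1+1+1 = 14.
Pick's theorem gives I = A − B/2 + 1 = 184 − 14/2 + 1 = 178.

178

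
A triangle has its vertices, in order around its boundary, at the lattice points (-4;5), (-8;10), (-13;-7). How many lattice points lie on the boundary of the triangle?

5

Summing gcd(|Δx|,|Δy|) over the edges gives the boundary count: gcd(4,5) + gcd(5,17) + gcd(9,12) = 1+1+3 = 5.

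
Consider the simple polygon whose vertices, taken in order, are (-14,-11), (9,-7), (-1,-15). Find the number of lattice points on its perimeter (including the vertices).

4

Along each edge there are gcd(|Δx|,|Δy|)+1 lattice points, so counting each shared vertex once the boundary has gcd(23,4) + gcd(10,8) + gcd(13,4) = 1+2+1 = 4.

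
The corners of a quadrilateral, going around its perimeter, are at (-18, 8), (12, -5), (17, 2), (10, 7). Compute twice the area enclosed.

408

The shoelace formula gives twice the area as |((-18)·(-5) − 12·8) + (12·2 − 17·(-5)) + (17·7 − 10·2) + (10·8 − (-18)·7)| = 408, so the area is 204.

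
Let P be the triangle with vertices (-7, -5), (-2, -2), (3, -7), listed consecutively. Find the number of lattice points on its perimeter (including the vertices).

Summing gcd(|Δx|,|Δy|) over the edges gives the boundary count: gcd(5,3) + gcd(5,5) + gcd(10,2) = 1+5+2 = 8.

8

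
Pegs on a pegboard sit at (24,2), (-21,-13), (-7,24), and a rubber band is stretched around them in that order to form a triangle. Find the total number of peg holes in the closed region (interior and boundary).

The shoelace formula gives twice the area as |[24·(-13) − (-21)·2] + [(-21)·24 − (-7)·(-13)] + [(-7)·2 − 24·24]| = 1455, so the area is 1455/2.
Summing gcd(|Δx|,|Δy|) over the edges gives the boundary count: gcd(45,15) + gcd(14,37) + gcd(31,22) = 15+1+1 = 17.
Pick's theorem gives I = A − B/2 + 1 = 1455/2 − 17/2 + 1 = 720, so the closed region contains I + B = 720 + 17 = 737 lattice points.

737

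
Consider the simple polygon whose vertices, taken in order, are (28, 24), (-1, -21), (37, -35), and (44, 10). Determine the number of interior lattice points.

1465

Using the shoelace formula, 2A = |[28·(-21) − (-1)·24] + [(-1)·(-35) − 37·(-21)] + [37·10 − 44·(-35)] + [44·24 − 28·10]| = 2934, so the area is 1467.
Along each edge there are gcd(|Δx|,|Δy|)+1 lattice points, so counting each shared vertex once the boundary has gcd(29,45) + gcd(38,14) + gcd(7,45) + gcd(16,14) = 1+2+1+2 = 6.
Pick's theorem gives I = A − B/2 + 1 = 1467 − 6/2 + 1 = 1465.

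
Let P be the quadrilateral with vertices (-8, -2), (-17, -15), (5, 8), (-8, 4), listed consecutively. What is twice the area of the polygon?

157

The shoelace formula gives twice the area as |[(-8)·(-15) − (-17)·(-2)] + [(-17)·8 − 5·(-15)] + [5·4 − (-8)·8] + [(-8)·(-2) − (-8)·4]| = 157, so the area is 78.5.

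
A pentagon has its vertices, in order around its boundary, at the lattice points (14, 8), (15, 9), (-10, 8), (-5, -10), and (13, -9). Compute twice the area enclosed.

The shoelace formula gives twice the area as |[14·9 − 15·8] + [15·8 − (-10)·9] + [(-10)·(-10) − (-5)·8] + [(-5)·(-9) − 13·(-10)] + [13·8 − 14·(-9)]| = 761, so the area is 380.5.

761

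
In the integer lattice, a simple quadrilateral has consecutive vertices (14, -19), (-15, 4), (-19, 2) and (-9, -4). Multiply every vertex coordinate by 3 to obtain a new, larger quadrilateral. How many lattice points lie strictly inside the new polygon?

613

By the shoelace formula, twice the signed area is |(14·4 − (-15)·(-19)) + ((-15)·2 − (-19)·4) + ((-19)·(-4) − (-9)·2) + ((-9)·(-19) − 14·(-4))| = 138, so the area is 69.
Along each edge there are gcd(|Δx|,|Δy|)+1 lattice points, so counting each shared vertex once the boundary has gcd(29,23) + gcd(4,2) + gcd(10,6) + gcd(23,15) = 1+2+2+1 = 6.
Scaling by 3 multiplies the area by 3² = 9 (so the new area is 621) and multiplies the boundary lattice-point count by 3, giving 18.
By Pick's theorem, the interior count of the dilated polygon is 621 − 18/2 + 1 = 613.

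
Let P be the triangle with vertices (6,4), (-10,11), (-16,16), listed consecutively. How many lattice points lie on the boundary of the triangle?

The number of boundary lattice points is Σ gcd(|Δx|,|Δy|) = gcd(16,7) + gcd(6,5) + gcd(22,12) = 1+1+2 = 4.

4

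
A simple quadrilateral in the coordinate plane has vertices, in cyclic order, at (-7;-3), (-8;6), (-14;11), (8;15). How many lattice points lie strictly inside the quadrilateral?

141

The shoelace formula gives twice the area as |((-7)·6 − (-8)·(-3)) + ((-8)·11 − (-14)·6) + ((-14)·15 − 8·11) + (8·(-3) − (-7)·15)| = 287, so the area is 287/2.
Summing gcd(|Δx|,|Δy|) over the edges gives the boundary count: gcd(1,9) + gcd(6,5) + gcd(22,4) + gcd(15,18) = 1+1+2+3 = 7.
By Pick's theorem A = I + B/2 − 1, so I = 287/2 − 7/2 + 1 = 141.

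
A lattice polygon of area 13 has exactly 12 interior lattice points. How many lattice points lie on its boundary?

4

Pick's theorem gives A = I + B/2 − 1, so B = 2(A − I + 1) = 2(13 − 12 + 1) = 4.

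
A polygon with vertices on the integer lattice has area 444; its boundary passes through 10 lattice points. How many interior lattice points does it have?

Pick's theorem A = I + B/2 − 1 rearranges to I = A − B/2 + 1 = 444 − 10/2 + 1 = 440.

440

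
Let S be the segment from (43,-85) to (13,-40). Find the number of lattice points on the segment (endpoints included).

The number of lattice points on a segment between lattice points is gcd(|Δx|,|Δy|) + 1 = gcd(30,45) + 1 = 15 + 1 = 16.

16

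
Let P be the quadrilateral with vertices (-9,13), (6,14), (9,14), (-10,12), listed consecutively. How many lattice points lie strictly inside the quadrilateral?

8

By the shoelace formula, twice the signed area is |((-9)·14 − 6·13) + (6·14 − 9·14) + (9·12 − (-10)·14) + ((-10)·13 − (-9)·12)| = 20, so the area is 10.
Summing gcd(|Δx|,|Δy|) over the edges gives the boundary count: gcd(15,1) + gcd(3,0) + gcd(19,2) + gcd(1,1) = 1+3+1+1 = 6.
By Pick's theorem A = I + B/2 − 1, so I = 10 − 6/2 + 1 = 8.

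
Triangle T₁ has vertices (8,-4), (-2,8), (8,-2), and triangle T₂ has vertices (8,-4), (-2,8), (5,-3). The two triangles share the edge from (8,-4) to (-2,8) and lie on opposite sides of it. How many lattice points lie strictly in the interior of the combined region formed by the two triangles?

17

The union is the simple quadrilateral with vertices (8,-4), (8,-2), (-2,8), (5,-3) in order.
The shoelace formula gives twice the area as |(8·(-2) − 8·(-4)) + (8·8 − (-2)·(-2)) + ((-2)·(-3) − 5·8) + (5·(-4) − 8·(-3))| = 46, so the area is 23.
Along each edge there are gcd(|Δx|,|Δy|)+1 lattice points, so counting each shared vertex once the boundary has gcd(0,2) + gcd(10,10) + gcd(7,11) + gcd(3,1) = 2+10+1+1 = 14.
By Pick's theorem I = A − B/2 + 1 = 23 − 14/2 + 1 = 17.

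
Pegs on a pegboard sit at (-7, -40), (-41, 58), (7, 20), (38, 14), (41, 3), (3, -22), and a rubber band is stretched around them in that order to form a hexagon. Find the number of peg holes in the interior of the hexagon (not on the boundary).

2786

By the shoelace formula, twice the signed area is |[(-7)·58 − (-41)·(-40)] + [(-41)·20 − 7·58] + [7·14 − 38·20] + [38·3 − 41·14] + [41·(-22) − 3·3] + [3·(-40) − (-7)·(-22)]| = 5579, so the area is 2789.5.
The number of boundary lattice points is Σ gcd(|Δx|,|Δy|) = gcd(34,98) + gcd(48,38) + gcd(31,6) + gcd(3,11) + gcd(38,25) + gcd(10,18) = 2+2+1+1+1+2 = 9.
Pick's theorem gives I = A − B/2 + 1 = 2789.5 − 9/2 + 1 = 2786.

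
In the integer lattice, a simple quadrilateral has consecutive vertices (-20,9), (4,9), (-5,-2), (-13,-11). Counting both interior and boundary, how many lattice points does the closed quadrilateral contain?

The shoelace formula gives twice the area as |[(-20)·9 − 4·9] + [4·(-2) − (-5)·9] + [(-5)·(-11) − (-13)·(-2)] + [(-13)·9 − (-20)·(-11)]| = 487, so the area is 243.5.
The number of boundary lattice points is Σ gcd(|Δx|,|Δy|) = gcd(24,0) + gcd(9,11) + gcd(8,9) + gcd(7,20) = 24+1+1+1 = 27.
Pick's theorem gives I = A − B/2 + 1 = 243.5 − 27/2 + 1 = 231, so the closed region contains I + B = 231 + 27 = 258 lattice points.

258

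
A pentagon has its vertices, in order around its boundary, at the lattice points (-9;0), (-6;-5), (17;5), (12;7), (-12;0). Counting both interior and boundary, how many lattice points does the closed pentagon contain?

The shoelace formula gives twice the area as |((-9)·(-5) − (-6)·0) + ((-6)·5 − 17·(-5)) + (17·7 − 12·5) + (12·0 − (-12)·7) + ((-12)·0 − (-9)·0)| = 243, so the area is 243/2.
The number of boundary lattice points is Σ gcd(|Δx|,|Δy|) = gcd(3,5) + gcd(23,10) + gcd(5,2) + gcd(24,7) + gcd(3,0) = 1+1+1+1+3 = 7.
Pick's theorem gives I = A − B/2 + 1 = 243/2 − 7/2 + 1 = 119, so the closed region contains I + B = 119 + 7 = 126 lattice points.

126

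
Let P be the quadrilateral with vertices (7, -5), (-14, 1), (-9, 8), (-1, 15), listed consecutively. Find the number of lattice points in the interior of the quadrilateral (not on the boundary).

193

The shoelace formula gives twice the area as |(7·1 − (-14)·(-5)) + ((-14)·8 − (-9)·1) + ((-9)·15 − (-1)·8) + ((-1)·(-5) − 7·15)| = 393, so the area is 393/2.
Summing gcd(|Δx|,|Δy|) over the edges gives the boundary count: gcd(21,6) + gcd(5,7) + gcd(8,7) + gcd(8,20) = 3+1+1+4 = 9.
Pick's theorem gives I = A − B/2 + 1 = 393/2 − 9/2 + 1 = 193.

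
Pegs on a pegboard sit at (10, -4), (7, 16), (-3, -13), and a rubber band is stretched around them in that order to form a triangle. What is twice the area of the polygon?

By the shoelace formula, twice the signed area is |[10·16 − 7·(-4)] + [7·(-13) − (-3)·16] + [(-3)·(-4) − 10·(-13)]| = 287, so the area is 143.5.

287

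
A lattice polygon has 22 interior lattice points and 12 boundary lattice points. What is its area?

27

By Pick's theorem, A = I + B/2 − 1 = 22 + 12/2 − 1 = 27.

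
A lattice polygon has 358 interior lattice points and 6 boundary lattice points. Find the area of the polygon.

By Pick's theorem, A = I + B/2 − 1 = 358 + 6/2 − 1 = 360.

360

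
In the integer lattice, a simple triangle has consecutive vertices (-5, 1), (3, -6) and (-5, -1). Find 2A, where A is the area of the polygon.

16

Using the shoelace formula, 2A = |[(-5)·(-6) − 3·1] + [3·(-1) − (-5)·(-6)] + [(-5)·1 − (-5)·(-1)]| = 16, so the area is 8.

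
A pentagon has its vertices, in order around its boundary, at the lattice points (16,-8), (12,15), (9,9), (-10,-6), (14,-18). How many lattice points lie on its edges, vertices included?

19

Along each edge there are gcd(|Δx|,|Δy|)+1 lattice points, so counting each shared vertex once the boundary has gcd(4,23) + gcd(3,6) + gcd(19,15) + gcd(24,12) + gcd(2,10) = 1+3+1+12+2 = 19.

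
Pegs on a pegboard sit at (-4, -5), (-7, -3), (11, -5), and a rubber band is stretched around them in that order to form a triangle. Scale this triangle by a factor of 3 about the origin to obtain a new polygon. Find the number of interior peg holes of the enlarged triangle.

109

The shoelace formula gives twice the area as |[(-4)·(-3) − (-7)·(-5)] + [(-7)·(-5) − 11·(-3)] + [11·(-5) − (-4)·(-5)]| = 30, so the area is 15.
Summing gcd(|Δx|,|Δy|) over the edges gives the boundary count: gcd(3,2) + gcd(18,2) + gcd(15,0) = 1+2+15 = 18.
Scaling by 3 multiplies the area by 3² = 9 (so the new area is 135) and multiplies the boundary lattice-point count by 3, giving 54.
By Pick's theorem, the interior count of the dilated polygon is 135 − 54/2 + 1 = 109.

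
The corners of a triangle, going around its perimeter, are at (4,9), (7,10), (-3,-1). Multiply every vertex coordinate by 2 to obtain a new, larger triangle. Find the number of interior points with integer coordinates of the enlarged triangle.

44

The shoelace formula gives twice the area as |(4·10 − 7·9) + (7·(-1) − (-3)·10) + ((-3)·9 − 4·(-1))| = 23, so the area is 11.5.
The number of boundary lattice points is Σ gcd(|Δx|,|Δy|) = gcd(3,1) + gcd(10,11) + gcd(7,10) = 1+1+1 = 3.
Scaling by 2 multiplies the area by 2² = 4 (so the new area is 46) and multiplies the boundary lattice-point count by 2, giving 6.
By Pick's theorem, the interior count of the dilated polygon is 46 − 6/2 + 1 = 44.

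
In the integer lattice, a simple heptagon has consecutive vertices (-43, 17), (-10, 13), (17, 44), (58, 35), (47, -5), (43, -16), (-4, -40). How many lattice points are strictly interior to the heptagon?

The shoelace formula gives twice the area as |[(-43)·13 − (-10)·17] + [(-10)·44 − 17·13] + [17·35 − 58·44] + [58·(-5) − 47·35] + [47·(-16) − 43·(-5)] + [43·(-40) − (-4)·(-16)] + [(-4)·17 − (-43)·(-40)]| = 9051, so the area is 4525.5.
Along each edge there are gcd(|Δx|,|Δy|)+1 lattice points, so counting each shared vertex once the boundary has gcd(33,4) + gcd(27,31) + gcd(41,9) + gcd(11,40) + gcd(4,11) + gcd(47,24) + gcd(39,57) = 1+1+1+1+1+1+3 = 9.
By Pick's theorem A = I + B/2 − 1, so I = 4525.5 − 9/2 + 1 = 4522.

4522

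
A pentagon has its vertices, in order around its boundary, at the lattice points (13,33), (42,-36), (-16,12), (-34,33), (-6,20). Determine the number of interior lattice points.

By the shoelace formula, twice the signed area is |[13·(-36) − 42·33] + [42·12 − (-16)·(-36)] + [(-16)·33 − (-34)·12] + [(-34)·20 − (-6)·33] + [(-6)·33 − 13·20]| = 2986, so the area is 1493.
The number of boundary lattice points is Σ gcd(|Δx|,|Δy|) = gcd(29,69) + gcd(58,48) + gcd(18,21) + gcd(28,13) + gcd(19,13) = 1+2+3+1+1 = 8.
Pick's theorem gives I = A − B/2 + 1 = 1493 − 8/2 + 1 = 1490.

1490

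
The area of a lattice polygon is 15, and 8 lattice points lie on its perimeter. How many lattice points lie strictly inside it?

12

Pick's theorem A = I + B/2 − 1 rearranges to I = A − B/2 + 1 = 15 − 8/2 + 1 = 12.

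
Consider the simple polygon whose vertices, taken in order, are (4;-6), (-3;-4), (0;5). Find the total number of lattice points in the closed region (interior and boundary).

38

Using the shoelace formula, 2A = |[4·(-4) − (-3)·(-6)] + [(-3)·5 − 0·(-4)] + [0·(-6) − 4·5]| = 69, so the area is 69/2.
Along each edge there are gcd(|Δx|,|Δy|)+1 lattice points, so counting each shared vertex once the boundary has gcd(7,2) + gcd(3,9) + gcd(4,11) = 1+3+1 = 5.
Pick's theorem gives I = A − B/2 + 1 = 69/2 − 5/2 + 1 = 33, so the closed region contains I + B = 33 + 5 = 38 lattice points.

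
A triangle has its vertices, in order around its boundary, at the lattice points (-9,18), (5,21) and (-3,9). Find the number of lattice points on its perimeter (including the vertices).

The number of boundary lattice points is Σ gcd(|Δx|,|Δy|) = gcd(14,3) + gcd(8,12) + gcd(6,9) = 1+4+3 = 8.

8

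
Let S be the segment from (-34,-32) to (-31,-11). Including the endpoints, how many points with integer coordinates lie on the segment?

4

The number of lattice points on a segment between lattice points is gcd(|Δx|,|Δy|) + 1 = gcd(3,21) + 1 = 3 + 1 = 4.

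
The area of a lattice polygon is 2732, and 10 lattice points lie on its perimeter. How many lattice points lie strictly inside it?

2728

From Pick's theorem, I = A − B/2 + 1 = 2732 − 10/2 + 1 = 2728.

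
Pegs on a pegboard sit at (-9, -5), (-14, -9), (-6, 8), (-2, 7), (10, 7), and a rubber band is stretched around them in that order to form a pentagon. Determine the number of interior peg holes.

119

The shoelace formula gives twice the area as |[(-9)·(-9) − (-14)·(-5)] + [(-14)·8 − (-6)·(-9)] + [(-6)·7 − (-2)·8] + [(-2)·7 − 10·7] + [10·(-5) − (-9)·7]| = 252, so the area is 126.
Summing gcd(|Δx|,|Δy|) over the edges gives the boundary count: gcd(5,4) + gcd(8,17) + gcd(4,1) + gcd(12,0) + gcd(19,12) = 1+1+1+12+1 = 16.
Pick's theorem gives I = A − B/2 + 1 = 126 − 16/2 + 1 = 119.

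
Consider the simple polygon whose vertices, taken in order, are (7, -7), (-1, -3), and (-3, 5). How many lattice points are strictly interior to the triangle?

25

The shoelace formula gives twice the area as |(7·(-3) − (-1)·(-7)) + ((-1)·5 − (-3)·(-3)) + ((-3)·(-7) − 7·5)| = 56, so the area is 28.
Summing gcd(|Δx|,|Δy|) over the edges gives the boundary count: gcd(8,4) + gcd(2,8) + gcd(10,12) = 4+2+2 = 8.
Pick's theorem gives I = A − B/2 + 1 = 28 − 8/2 + 1 = 25.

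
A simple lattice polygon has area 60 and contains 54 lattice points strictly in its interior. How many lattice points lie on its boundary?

14

Pick's theorem gives A = I + B/2 − 1, so B = 2(A − I + 1) = 2(60 − 54 + 1) = 14.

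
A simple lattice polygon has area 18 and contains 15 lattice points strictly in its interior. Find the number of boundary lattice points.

8

Pick's theorem gives A = I + B/2 − 1, so B = 2(A − I + 1) = 2(18 − 15 + 1) = 8.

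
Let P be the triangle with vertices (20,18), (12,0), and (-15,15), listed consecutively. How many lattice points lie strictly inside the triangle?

301

Using the shoelace formula, 2A = |[20·0 − 12·18] + [12·15 − (-15)·0] + [(-15)·18 − 20·15]| = 606, so the area is 303.
Along each edge there are gcd(|Δx|,|Δy|)+1 lattice points, so counting each shared vertex once the boundary has gcd(8,18) + gcd(27,15) + gcd(35,3) = 2+3+1 = 6.
By Pick's theorem A = I + B/2 − 1, so I = 303 − 6/2 + 1 = 301.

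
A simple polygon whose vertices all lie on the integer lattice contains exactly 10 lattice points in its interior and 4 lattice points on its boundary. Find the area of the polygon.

11

By Pick's theorem, A = I + B/2 − 1 = 10 + 4/2 − 1 = 11.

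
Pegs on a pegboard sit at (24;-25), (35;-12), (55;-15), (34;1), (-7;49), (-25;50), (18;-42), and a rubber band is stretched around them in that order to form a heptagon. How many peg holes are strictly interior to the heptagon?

2269

Using the shoelace formula, 2A = |(24·(-12) − 35·(-25)) + (35·(-15) − 55·(-12)) + (55·1 − 34·(-15)) + (34·49 − (-7)·1) + ((-7)·50 − (-25)·49) + ((-25)·(-42) − 18·50) + (18·(-25) − 24·(-42))| = 4543, so the area is 2271.5.
Along each edge there are gcd(|Δx|,|Δy|)+1 lattice points, so counting each shared vertex once the boundary has gcd(11,13) + gcd(20,3) + gcd(21,16) + gcd(41,48) + gcd(18,1) + gcd(43,92) + gcd(6,17) = 1+1+1+1+1+1+1 = 7.
Pick's theorem gives I = A − B/2 + 1 = 2271.5 − 7/2 + 1 = 2269.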